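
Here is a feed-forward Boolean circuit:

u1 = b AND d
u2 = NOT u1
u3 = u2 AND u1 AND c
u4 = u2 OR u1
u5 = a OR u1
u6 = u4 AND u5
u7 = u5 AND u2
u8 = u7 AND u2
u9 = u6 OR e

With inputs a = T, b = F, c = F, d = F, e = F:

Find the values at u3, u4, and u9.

u3 = F, u4 = T, u9 = T

u1 = b AND d = F AND F = F
u2 = NOT u1 = NOT F = T
u3 = u2 AND u1 AND c = T AND F AND F = F
u4 = u2 OR u1 = T OR F = T
u5 = a OR u1 = T OR F = T
u6 = u4 AND u5 = T AND T = T
u9 = u6 OR e = T OR F = T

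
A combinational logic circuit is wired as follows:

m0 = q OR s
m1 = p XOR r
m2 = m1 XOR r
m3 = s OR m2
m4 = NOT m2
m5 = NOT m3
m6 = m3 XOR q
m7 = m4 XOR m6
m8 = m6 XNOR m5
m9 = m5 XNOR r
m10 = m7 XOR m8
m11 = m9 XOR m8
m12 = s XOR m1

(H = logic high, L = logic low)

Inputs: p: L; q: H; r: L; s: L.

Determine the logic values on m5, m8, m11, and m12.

m5 = H, m8 = H, m11 = H, m12 = L

m1 = p XOR r = L XOR L = L
m2 = m1 XOR r = L XOR L = L
m3 = s OR m2 = L OR L = L
m5 = NOT m3 = NOT L = H
m6 = m3 XOR q = L XOR H = H
m8 = m6 XNOR m5 = H XNOR H = H
m9 = m5 XNOR r = H XNOR L = L
m11 = m9 XOR m8 = L XOR H = H
m12 = s XOR m1 = L XOR L = L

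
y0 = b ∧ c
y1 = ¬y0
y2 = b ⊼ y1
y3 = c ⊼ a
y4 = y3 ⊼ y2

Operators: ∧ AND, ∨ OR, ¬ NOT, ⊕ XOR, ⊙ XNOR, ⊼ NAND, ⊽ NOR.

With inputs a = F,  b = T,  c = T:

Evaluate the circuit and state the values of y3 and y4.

y0 = b AND c = T AND T = T
y1 = NOT y0 = NOT T = F
y2 = b NAND y1 = T NAND F = T
y3 = c NAND a = T NAND F = T
y4 = y3 NAND y2 = T NAND T = F

y3 = T, y4 = F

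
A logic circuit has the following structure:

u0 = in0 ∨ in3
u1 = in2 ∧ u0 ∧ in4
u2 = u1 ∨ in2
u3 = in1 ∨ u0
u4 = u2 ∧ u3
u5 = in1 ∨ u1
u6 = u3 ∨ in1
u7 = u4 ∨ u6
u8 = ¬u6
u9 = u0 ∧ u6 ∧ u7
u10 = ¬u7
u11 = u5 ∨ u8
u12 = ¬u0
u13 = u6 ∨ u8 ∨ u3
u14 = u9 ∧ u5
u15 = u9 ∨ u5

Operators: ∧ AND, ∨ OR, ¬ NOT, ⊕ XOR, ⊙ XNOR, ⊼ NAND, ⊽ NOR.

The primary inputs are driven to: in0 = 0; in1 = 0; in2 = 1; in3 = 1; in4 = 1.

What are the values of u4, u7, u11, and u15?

u0 = in0 OR in3 = 0 OR 1 = 1
u1 = in2 AND u0 AND in4 = 1 AND 1 AND 1 = 1
u2 = u1 OR in2 = 1 OR 1 = 1
u3 = in1 OR u0 = 0 OR 1 = 1
u4 = u2 AND u3 = 1 AND 1 = 1
u5 = in1 OR u1 = 0 OR 1 = 1
u6 = u3 OR in1 = 1 OR 0 = 1
u7 = u4 OR u6 = 1 OR 1 = 1
u8 = NOT u6 = NOT 1 = 0
u9 = u0 AND u6 AND u7 = 1 AND 1 AND 1 = 1
u11 = u5 OR u8 = 1 OR 0 = 1
u15 = u9 OR u5 = 1 OR 1 = 1

u4 = 1; u7 = 1; u11 = 1; u15 = 1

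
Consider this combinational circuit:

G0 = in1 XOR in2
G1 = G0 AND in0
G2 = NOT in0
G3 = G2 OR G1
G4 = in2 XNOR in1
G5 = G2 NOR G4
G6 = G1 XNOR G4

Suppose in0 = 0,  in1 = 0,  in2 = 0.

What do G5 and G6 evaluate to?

G5 = 0, G6 = 0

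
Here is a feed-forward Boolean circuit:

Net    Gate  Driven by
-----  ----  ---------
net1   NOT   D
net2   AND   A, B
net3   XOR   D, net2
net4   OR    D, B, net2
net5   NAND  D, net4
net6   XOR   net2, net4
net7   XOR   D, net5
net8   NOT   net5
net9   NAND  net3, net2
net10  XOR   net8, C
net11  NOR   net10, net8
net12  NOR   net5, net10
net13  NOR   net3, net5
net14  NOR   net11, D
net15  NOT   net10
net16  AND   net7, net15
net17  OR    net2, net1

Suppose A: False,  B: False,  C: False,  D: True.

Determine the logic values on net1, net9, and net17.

net1 = False; net9 = True; net17 = False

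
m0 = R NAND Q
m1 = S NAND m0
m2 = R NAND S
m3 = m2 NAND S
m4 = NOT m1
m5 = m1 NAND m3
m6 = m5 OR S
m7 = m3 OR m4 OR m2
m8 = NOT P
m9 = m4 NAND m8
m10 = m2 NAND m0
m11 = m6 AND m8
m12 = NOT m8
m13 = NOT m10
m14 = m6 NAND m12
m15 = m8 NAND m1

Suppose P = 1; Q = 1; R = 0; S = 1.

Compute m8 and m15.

m0 = R NAND Q = 0 NAND 1 = 1
m1 = S NAND m0 = 1 NAND 1 = 0
m8 = NOT P = NOT 1 = 0
m15 = m8 NAND m1 = 0 NAND 0 = 1

m8 = 0; m15 = 1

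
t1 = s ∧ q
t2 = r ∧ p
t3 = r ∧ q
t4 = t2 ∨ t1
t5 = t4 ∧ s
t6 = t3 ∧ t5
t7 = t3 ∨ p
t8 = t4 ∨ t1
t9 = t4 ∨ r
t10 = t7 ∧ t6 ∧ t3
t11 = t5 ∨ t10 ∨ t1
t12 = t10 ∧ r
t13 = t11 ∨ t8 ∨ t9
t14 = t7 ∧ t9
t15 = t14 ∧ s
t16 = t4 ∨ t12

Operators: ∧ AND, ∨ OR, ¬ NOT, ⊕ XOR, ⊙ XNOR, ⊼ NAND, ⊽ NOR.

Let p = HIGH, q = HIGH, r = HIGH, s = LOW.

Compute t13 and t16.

t13 = HIGH, t16 = HIGH

t1 = s AND q = LOW AND HIGH = LOW
t2 = r AND p = HIGH AND HIGH = HIGH
t3 = r AND q = HIGH AND HIGH = HIGH
t4 = t2 OR t1 = HIGH OR LOW = HIGH
t5 = t4 AND s = HIGH AND LOW = LOW
t6 = t3 AND t5 = HIGH AND LOW = LOW
t7 = t3 OR p = HIGH OR HIGH = HIGH
t8 = t4 OR t1 = HIGH OR LOW = HIGH
t9 = t4 OR r = HIGH OR HIGH = HIGH
t10 = t7 AND t6 AND t3 = HIGH AND LOW AND HIGH = LOW
t11 = t5 OR t10 OR t1 = LOW OR LOW OR LOW = LOW
t12 = t10 AND r = LOW AND HIGH = LOW
t13 = t11 OR t8 OR t9 = LOW OR HIGH OR HIGH = HIGH
t16 = t4 OR t12 = HIGH OR LOW = HIGH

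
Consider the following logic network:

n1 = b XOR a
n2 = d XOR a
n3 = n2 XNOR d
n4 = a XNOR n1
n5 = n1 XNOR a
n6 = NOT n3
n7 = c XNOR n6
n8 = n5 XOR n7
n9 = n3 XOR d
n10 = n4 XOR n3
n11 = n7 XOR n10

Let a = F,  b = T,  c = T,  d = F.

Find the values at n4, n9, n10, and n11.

n1 = b XOR a = T XOR F = T
n2 = d XOR a = F XOR F = F
n3 = n2 XNOR d = F XNOR F = T
n4 = a XNOR n1 = F XNOR T = F
n6 = NOT n3 = NOT T = F
n7 = c XNOR n6 = T XNOR F = F
n9 = n3 XOR d = T XOR F = T
n10 = n4 XOR n3 = F XOR T = T
n11 = n7 XOR n10 = F XOR T = T

n4 = F  n9 = T  n10 = T  n11 = T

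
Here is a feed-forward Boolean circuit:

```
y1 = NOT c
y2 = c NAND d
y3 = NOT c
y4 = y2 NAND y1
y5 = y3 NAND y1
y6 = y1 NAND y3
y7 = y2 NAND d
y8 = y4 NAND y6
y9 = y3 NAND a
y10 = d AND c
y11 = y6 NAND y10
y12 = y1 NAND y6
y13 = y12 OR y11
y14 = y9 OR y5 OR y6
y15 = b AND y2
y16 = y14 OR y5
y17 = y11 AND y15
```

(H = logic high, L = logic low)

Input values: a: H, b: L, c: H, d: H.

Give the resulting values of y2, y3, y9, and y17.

y1 = NOT c = NOT H = L
y2 = c NAND d = H NAND H = L
y3 = NOT c = NOT H = L
y6 = y1 NAND y3 = L NAND L = H
y9 = y3 NAND a = L NAND H = H
y10 = d AND c = H AND H = H
y11 = y6 NAND y10 = H NAND H = L
y15 = b AND y2 = L AND L = L
y17 = y11 AND y15 = L AND L = L

y2 = L, y3 = L, y9 = H, y17 = L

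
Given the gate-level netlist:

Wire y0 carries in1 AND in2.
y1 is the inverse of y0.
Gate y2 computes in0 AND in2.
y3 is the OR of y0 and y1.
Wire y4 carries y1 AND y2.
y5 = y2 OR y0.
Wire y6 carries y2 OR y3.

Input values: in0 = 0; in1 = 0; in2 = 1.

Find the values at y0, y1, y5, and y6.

y0 = 0; y1 = 1; y5 = 0; y6 = 1

y0 = in1 AND in2 = 0 AND 1 = 0
y1 = NOT y0 = NOT 0 = 1
y2 = in0 AND in2 = 0 AND 1 = 0
y3 = y0 OR y1 = 0 OR 1 = 1
y5 = y2 OR y0 = 0 OR 0 = 0
y6 = y2 OR y3 = 0 OR 1 = 1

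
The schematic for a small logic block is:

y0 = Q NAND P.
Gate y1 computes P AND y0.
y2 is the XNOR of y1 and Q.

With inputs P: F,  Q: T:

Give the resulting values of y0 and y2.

y0 = T; y2 = F

y0 = Q NAND P = T NAND F = T
y1 = P AND y0 = F AND T = F
y2 = y1 XNOR Q = F XNOR T = F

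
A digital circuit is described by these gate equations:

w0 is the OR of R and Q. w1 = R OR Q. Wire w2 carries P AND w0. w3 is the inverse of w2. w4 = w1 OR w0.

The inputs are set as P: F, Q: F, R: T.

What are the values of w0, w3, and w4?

w0 = R OR Q = T OR F = T
w1 = R OR Q = T OR F = T
w2 = P AND w0 = F AND T = F
w3 = NOT w2 = NOT F = T
w4 = w1 OR w0 = T OR T = T

w0 = T, w3 = T, w4 = T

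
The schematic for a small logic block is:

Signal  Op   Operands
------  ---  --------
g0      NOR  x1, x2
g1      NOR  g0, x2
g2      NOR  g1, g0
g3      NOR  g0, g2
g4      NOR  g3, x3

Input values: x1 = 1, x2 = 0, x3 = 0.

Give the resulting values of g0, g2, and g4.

g0 = 0, g2 = 0, g4 = 0

g0 = x1 NOR x2 = 1 NOR 0 = 0
g1 = g0 NOR x2 = 0 NOR 0 = 1
g2 = g1 NOR g0 = 1 NOR 0 = 0
g3 = g0 NOR g2 = 0 NOR 0 = 1
g4 = g3 NOR x3 = 1 NOR 0 = 0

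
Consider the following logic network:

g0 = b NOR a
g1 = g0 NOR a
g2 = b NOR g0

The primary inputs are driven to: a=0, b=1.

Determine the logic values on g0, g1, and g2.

g0 = 0  g1 = 1  g2 = 0

g0 = b NOR a = 1 NOR 0 = 0
g1 = g0 NOR a = 0 NOR 0 = 1
g2 = b NOR g0 = 1 NOR 0 = 0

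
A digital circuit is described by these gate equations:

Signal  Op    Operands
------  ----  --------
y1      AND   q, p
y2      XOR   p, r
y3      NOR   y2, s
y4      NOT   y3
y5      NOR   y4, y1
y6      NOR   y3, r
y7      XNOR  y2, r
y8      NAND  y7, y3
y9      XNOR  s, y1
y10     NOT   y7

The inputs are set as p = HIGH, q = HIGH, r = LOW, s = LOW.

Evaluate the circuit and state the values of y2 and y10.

y2 = HIGH; y10 = HIGH

y2 = p XOR r = HIGH XOR LOW = HIGH
y7 = y2 XNOR r = HIGH XNOR LOW = LOW
y10 = NOT y7 = NOT LOW = HIGH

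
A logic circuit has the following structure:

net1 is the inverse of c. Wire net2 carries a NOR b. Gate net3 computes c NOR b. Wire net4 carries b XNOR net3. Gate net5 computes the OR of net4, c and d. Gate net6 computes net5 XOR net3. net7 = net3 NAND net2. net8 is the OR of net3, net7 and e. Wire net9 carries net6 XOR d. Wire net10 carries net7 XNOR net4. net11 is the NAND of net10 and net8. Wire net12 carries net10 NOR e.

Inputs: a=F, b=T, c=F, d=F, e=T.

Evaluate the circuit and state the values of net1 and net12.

net1 = T, net12 = F

net1 = NOT c = NOT F = T
net2 = a NOR b = F NOR T = F
net3 = c NOR b = F NOR T = F
net4 = b XNOR net3 = T XNOR F = F
net7 = net3 NAND net2 = F NAND F = T
net10 = net7 XNOR net4 = T XNOR F = F
net12 = net10 NOR e = F NOR T = F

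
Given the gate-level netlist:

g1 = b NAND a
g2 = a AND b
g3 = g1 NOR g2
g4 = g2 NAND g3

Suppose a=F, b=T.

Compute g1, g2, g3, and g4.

g1 = b NAND a = T NAND F = T
g2 = a AND b = F AND T = F
g3 = g1 NOR g2 = T NOR F = F
g4 = g2 NAND g3 = F NAND F = T

g1 = T, g2 = F, g3 = F, g4 = T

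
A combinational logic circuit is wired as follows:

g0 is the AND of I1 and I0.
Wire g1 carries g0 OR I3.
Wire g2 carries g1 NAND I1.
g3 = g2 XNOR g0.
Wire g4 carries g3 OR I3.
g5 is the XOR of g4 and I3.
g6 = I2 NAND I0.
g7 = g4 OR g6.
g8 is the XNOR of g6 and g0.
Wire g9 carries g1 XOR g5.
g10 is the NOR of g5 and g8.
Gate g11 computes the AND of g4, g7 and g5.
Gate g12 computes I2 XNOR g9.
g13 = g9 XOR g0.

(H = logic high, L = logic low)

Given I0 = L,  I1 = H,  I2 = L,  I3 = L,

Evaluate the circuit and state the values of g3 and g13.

g0 = I1 AND I0 = H AND L = L
g1 = g0 OR I3 = L OR L = L
g2 = g1 NAND I1 = L NAND H = H
g3 = g2 XNOR g0 = H XNOR L = L
g4 = g3 OR I3 = L OR L = L
g5 = g4 XOR I3 = L XOR L = L
g9 = g1 XOR g5 = L XOR L = L
g13 = g9 XOR g0 = L XOR L = L

g3 = L; g13 = L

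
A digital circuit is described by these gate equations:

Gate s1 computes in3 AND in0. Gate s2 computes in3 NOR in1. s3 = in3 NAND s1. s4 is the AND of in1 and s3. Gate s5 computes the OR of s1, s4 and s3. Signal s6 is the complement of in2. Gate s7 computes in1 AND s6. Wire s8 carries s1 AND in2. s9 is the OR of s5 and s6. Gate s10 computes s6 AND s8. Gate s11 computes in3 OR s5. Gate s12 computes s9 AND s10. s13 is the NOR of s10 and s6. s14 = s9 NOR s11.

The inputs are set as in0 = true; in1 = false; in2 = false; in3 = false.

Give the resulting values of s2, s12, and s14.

s2 = true, s12 = false, s14 = false

s1 = in3 AND in0 = false AND true = false
s2 = in3 NOR in1 = false NOR false = true
s3 = in3 NAND s1 = false NAND false = true
s4 = in1 AND s3 = false AND true = false
s5 = s1 OR s4 OR s3 = false OR false OR true = true
s6 = NOT in2 = NOT false = true
s8 = s1 AND in2 = false AND false = false
s9 = s5 OR s6 = true OR true = true
s10 = s6 AND s8 = true AND false = false
s11 = in3 OR s5 = false OR true = true
s12 = s9 AND s10 = true AND false = false
s14 = s9 NOR s11 = true NOR true = false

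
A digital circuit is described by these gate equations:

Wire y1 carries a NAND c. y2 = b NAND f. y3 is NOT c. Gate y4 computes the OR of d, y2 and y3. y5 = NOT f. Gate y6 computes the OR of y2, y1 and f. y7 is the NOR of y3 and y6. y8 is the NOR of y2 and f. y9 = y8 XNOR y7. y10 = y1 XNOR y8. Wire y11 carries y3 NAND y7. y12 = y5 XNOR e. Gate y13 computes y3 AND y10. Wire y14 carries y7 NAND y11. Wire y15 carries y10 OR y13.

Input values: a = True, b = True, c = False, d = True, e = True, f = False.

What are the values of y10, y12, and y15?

y10 = False, y12 = True, y15 = False

y1 = a NAND c = True NAND False = True
y2 = b NAND f = True NAND False = True
y3 = NOT c = NOT False = True
y5 = NOT f = NOT False = True
y8 = y2 NOR f = True NOR False = False
y10 = y1 XNOR y8 = True XNOR False = False
y12 = y5 XNOR e = True XNOR True = True
y13 = y3 AND y10 = True AND False = False
y15 = y10 OR y13 = False OR False = False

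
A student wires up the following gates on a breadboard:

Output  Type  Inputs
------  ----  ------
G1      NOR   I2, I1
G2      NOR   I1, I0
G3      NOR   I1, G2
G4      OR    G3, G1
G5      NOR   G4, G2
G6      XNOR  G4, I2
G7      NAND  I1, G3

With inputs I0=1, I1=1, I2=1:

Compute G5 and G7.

G5 = 1, G7 = 1

G1 = I2 NOR I1 = 1 NOR 1 = 0
G2 = I1 NOR I0 = 1 NOR 1 = 0
G3 = I1 NOR G2 = 1 NOR 0 = 0
G4 = G3 OR G1 = 0 OR 0 = 0
G5 = G4 NOR G2 = 0 NOR 0 = 1
G7 = I1 NAND G3 = 1 NAND 0 = 1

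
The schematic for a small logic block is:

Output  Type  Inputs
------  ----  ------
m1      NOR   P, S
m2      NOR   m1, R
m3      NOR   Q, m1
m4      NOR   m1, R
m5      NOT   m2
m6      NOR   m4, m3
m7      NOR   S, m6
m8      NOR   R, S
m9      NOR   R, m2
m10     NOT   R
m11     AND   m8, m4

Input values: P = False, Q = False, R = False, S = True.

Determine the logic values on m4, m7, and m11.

m1 = P NOR S = False NOR True = False
m3 = Q NOR m1 = False NOR False = True
m4 = m1 NOR R = False NOR False = True
m6 = m4 NOR m3 = True NOR True = False
m7 = S NOR m6 = True NOR False = False
m8 = R NOR S = False NOR True = False
m11 = m8 AND m4 = False AND True = False

m4 = True, m7 = False, m11 = False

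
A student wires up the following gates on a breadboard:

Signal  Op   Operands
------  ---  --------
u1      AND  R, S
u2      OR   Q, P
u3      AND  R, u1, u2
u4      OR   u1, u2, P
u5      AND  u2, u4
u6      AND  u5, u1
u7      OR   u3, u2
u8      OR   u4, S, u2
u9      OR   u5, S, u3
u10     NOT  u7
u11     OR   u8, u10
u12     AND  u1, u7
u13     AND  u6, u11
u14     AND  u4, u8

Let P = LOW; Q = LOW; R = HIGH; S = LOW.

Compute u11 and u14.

u1 = R AND S = HIGH AND LOW = LOW
u2 = Q OR P = LOW OR LOW = LOW
u3 = R AND u1 AND u2 = HIGH AND LOW AND LOW = LOW
u4 = u1 OR u2 OR P = LOW OR LOW OR LOW = LOW
u7 = u3 OR u2 = LOW OR LOW = LOW
u8 = u4 OR S OR u2 = LOW OR LOW OR LOW = LOW
u10 = NOT u7 = NOT LOW = HIGH
u11 = u8 OR u10 = LOW OR HIGH = HIGH
u14 = u4 AND u8 = LOW AND LOW = LOW

u11 = HIGH  u14 = LOW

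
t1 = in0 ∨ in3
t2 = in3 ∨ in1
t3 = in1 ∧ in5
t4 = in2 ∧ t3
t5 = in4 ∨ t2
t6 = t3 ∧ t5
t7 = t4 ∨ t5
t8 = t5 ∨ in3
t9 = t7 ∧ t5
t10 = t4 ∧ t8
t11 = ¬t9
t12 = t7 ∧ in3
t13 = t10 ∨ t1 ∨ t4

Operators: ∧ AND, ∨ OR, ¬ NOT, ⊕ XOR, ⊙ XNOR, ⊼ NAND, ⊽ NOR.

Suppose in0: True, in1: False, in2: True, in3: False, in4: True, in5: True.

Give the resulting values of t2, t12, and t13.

t2 = False  t12 = False  t13 = True

t1 = in0 OR in3 = True OR False = True
t2 = in3 OR in1 = False OR False = False
t3 = in1 AND in5 = False AND True = False
t4 = in2 AND t3 = True AND False = False
t5 = in4 OR t2 = True OR False = True
t7 = t4 OR t5 = False OR True = True
t8 = t5 OR in3 = True OR False = True
t10 = t4 AND t8 = False AND True = False
t12 = t7 AND in3 = True AND False = False
t13 = t10 OR t1 OR t4 = False OR True OR False = True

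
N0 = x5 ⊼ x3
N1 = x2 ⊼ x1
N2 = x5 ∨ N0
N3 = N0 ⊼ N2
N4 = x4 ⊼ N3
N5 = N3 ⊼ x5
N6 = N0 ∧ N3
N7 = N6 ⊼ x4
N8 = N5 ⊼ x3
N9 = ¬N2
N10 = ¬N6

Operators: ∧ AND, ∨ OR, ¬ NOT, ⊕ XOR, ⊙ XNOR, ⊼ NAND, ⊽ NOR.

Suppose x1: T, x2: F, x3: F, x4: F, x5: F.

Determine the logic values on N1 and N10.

N0 = x5 NAND x3 = F NAND F = T
N1 = x2 NAND x1 = F NAND T = T
N2 = x5 OR N0 = F OR T = T
N3 = N0 NAND N2 = T NAND T = F
N6 = N0 AND N3 = T AND F = F
N10 = NOT N6 = NOT F = T

N1 = T, N10 = T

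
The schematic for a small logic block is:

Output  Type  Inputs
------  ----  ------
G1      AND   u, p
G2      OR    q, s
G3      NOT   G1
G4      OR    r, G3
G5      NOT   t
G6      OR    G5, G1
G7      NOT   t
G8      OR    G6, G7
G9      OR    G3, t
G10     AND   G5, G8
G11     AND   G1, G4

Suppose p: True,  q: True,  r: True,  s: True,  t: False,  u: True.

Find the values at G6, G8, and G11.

G1 = u AND p = True AND True = True
G3 = NOT G1 = NOT True = False
G4 = r OR G3 = True OR False = True
G5 = NOT t = NOT False = True
G6 = G5 OR G1 = True OR True = True
G7 = NOT t = NOT False = True
G8 = G6 OR G7 = True OR True = True
G11 = G1 AND G4 = True AND True = True

G6 = True; G8 = True; G11 = True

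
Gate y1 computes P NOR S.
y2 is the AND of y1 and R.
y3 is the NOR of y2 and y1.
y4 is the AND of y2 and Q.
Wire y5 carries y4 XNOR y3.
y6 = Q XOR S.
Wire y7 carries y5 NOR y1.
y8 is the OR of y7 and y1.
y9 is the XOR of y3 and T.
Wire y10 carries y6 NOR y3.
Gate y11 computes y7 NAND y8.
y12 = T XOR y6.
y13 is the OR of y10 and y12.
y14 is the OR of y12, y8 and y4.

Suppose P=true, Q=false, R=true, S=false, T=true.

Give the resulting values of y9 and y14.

y9 = false, y14 = true

y1 = P NOR S = true NOR false = false
y2 = y1 AND R = false AND true = false
y3 = y2 NOR y1 = false NOR false = true
y4 = y2 AND Q = false AND false = false
y5 = y4 XNOR y3 = false XNOR true = false
y6 = Q XOR S = false XOR false = false
y7 = y5 NOR y1 = false NOR false = true
y8 = y7 OR y1 = true OR false = true
y9 = y3 XOR T = true XOR true = false
y12 = T XOR y6 = true XOR false = true
y14 = y12 OR y8 OR y4 = true OR true OR false = true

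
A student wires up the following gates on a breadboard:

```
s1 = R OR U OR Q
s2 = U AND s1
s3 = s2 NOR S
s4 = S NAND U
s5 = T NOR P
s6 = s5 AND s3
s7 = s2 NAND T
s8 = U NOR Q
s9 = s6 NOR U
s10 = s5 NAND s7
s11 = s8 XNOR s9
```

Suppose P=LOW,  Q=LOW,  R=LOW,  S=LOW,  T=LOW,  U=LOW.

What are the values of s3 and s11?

s3 = HIGH; s11 = LOW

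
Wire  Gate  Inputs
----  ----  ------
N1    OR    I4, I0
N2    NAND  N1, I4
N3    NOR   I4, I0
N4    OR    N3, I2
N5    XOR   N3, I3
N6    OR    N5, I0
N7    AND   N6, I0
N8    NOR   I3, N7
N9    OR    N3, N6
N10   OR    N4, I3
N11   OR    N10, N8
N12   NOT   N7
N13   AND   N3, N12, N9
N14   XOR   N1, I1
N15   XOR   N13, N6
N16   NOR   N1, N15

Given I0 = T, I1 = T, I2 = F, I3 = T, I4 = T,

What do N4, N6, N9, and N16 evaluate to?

N1 = I4 OR I0 = T OR T = T
N3 = I4 NOR I0 = T NOR T = F
N4 = N3 OR I2 = F OR F = F
N5 = N3 XOR I3 = F XOR T = T
N6 = N5 OR I0 = T OR T = T
N7 = N6 AND I0 = T AND T = T
N9 = N3 OR N6 = F OR T = T
N12 = NOT N7 = NOT T = F
N13 = N3 AND N12 AND N9 = F AND F AND T = F
N15 = N13 XOR N6 = F XOR T = T
N16 = N1 NOR N15 = T NOR T = F

N4 = F, N6 = T, N9 = T, N16 = F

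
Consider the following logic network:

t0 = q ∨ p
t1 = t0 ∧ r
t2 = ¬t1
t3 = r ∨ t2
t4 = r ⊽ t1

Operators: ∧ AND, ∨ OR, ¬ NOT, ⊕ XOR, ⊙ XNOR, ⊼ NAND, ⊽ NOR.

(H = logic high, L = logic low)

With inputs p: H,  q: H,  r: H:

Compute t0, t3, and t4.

t0 = H; t3 = H; t4 = L

t0 = q OR p = H OR H = H
t1 = t0 AND r = H AND H = H
t2 = NOT t1 = NOT H = L
t3 = r OR t2 = H OR L = H
t4 = r NOR t1 = H NOR H = L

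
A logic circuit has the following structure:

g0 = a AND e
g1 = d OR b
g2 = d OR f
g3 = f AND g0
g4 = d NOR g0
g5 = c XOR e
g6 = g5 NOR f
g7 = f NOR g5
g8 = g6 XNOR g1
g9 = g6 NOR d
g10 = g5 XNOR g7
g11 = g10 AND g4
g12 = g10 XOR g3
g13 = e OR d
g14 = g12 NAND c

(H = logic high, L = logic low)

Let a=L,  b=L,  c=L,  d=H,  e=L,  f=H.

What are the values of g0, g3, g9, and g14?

g0 = L, g3 = L, g9 = L, g14 = H

g0 = a AND e = L AND L = L
g3 = f AND g0 = H AND L = L
g5 = c XOR e = L XOR L = L
g6 = g5 NOR f = L NOR H = L
g7 = f NOR g5 = H NOR L = L
g9 = g6 NOR d = L NOR H = L
g10 = g5 XNOR g7 = L XNOR L = H
g12 = g10 XOR g3 = H XOR L = H
g14 = g12 NAND c = H NAND L = H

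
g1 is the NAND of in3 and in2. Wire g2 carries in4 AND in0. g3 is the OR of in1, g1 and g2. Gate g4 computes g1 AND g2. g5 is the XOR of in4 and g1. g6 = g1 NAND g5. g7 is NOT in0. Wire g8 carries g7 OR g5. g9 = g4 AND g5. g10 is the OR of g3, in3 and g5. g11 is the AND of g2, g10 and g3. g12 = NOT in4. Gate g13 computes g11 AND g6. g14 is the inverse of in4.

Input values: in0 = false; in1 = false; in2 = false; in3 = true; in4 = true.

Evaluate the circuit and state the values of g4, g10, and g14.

g4 = false, g10 = true, g14 = false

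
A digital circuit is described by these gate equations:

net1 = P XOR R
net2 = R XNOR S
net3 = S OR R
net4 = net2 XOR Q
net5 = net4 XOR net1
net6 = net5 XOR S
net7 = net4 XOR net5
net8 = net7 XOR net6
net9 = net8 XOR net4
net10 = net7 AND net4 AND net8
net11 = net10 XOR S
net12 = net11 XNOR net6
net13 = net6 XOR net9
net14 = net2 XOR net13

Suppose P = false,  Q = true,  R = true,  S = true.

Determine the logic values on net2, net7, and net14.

net1 = P XOR R = false XOR true = true
net2 = R XNOR S = true XNOR true = true
net4 = net2 XOR Q = true XOR true = false
net5 = net4 XOR net1 = false XOR true = true
net6 = net5 XOR S = true XOR true = false
net7 = net4 XOR net5 = false XOR true = true
net8 = net7 XOR net6 = true XOR false = true
net9 = net8 XOR net4 = true XOR false = true
net13 = net6 XOR net9 = false XOR true = true
net14 = net2 XOR net13 = true XOR true = false

net2 = true, net7 = true, net14 = false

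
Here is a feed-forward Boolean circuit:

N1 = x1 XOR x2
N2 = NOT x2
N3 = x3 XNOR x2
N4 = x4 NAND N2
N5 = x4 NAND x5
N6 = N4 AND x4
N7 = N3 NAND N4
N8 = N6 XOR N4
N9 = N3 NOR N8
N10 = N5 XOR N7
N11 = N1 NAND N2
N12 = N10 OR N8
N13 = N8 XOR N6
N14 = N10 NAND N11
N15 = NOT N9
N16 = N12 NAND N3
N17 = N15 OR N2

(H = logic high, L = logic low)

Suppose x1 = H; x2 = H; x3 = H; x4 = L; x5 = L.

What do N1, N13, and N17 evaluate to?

N1 = L; N13 = H; N17 = H

N1 = x1 XOR x2 = H XOR H = L
N2 = NOT x2 = NOT H = L
N3 = x3 XNOR x2 = H XNOR H = H
N4 = x4 NAND N2 = L NAND L = H
N6 = N4 AND x4 = H AND L = L
N8 = N6 XOR N4 = L XOR H = H
N9 = N3 NOR N8 = H NOR H = L
N13 = N8 XOR N6 = H XOR L = H
N15 = NOT N9 = NOT L = H
N17 = N15 OR N2 = H OR L = H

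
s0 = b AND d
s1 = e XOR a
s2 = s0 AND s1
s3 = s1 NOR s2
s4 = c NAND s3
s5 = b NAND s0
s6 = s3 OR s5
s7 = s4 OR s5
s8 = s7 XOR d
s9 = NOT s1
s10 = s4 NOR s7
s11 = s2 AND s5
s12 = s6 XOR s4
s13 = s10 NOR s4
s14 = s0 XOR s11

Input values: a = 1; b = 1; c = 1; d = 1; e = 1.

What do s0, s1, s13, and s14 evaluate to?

s0 = 1, s1 = 0, s13 = 0, s14 = 1

s0 = b AND d = 1 AND 1 = 1
s1 = e XOR a = 1 XOR 1 = 0
s2 = s0 AND s1 = 1 AND 0 = 0
s3 = s1 NOR s2 = 0 NOR 0 = 1
s4 = c NAND s3 = 1 NAND 1 = 0
s5 = b NAND s0 = 1 NAND 1 = 0
s7 = s4 OR s5 = 0 OR 0 = 0
s10 = s4 NOR s7 = 0 NOR 0 = 1
s11 = s2 AND s5 = 0 AND 0 = 0
s13 = s10 NOR s4 = 1 NOR 0 = 0
s14 = s0 XOR s11 = 1 XOR 0 = 1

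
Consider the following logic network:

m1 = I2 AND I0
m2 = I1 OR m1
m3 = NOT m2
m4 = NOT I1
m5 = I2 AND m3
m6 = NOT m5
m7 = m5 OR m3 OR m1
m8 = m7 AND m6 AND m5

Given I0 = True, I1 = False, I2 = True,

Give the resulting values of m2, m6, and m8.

m1 = I2 AND I0 = True AND True = True
m2 = I1 OR m1 = False OR True = True
m3 = NOT m2 = NOT True = False
m5 = I2 AND m3 = True AND False = False
m6 = NOT m5 = NOT False = True
m7 = m5 OR m3 OR m1 = False OR False OR True = True
m8 = m7 AND m6 AND m5 = True AND True AND False = False

m2 = True; m6 = True; m8 = False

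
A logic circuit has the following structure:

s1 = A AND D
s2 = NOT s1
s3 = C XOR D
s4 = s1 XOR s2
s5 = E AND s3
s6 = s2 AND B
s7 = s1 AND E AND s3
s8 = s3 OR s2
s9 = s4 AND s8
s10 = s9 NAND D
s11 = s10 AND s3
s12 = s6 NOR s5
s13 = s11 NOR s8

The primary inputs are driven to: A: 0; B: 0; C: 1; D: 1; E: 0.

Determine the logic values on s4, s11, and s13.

s4 = 1, s11 = 0, s13 = 0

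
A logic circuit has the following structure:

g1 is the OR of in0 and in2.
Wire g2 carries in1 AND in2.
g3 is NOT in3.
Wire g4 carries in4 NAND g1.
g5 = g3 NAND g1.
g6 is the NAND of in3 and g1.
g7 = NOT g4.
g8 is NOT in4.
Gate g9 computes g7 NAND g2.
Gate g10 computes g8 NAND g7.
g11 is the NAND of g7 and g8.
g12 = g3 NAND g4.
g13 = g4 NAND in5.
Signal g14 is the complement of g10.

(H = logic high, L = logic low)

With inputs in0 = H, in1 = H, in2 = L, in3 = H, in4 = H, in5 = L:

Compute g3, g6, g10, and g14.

g1 = in0 OR in2 = H OR L = H
g3 = NOT in3 = NOT H = L
g4 = in4 NAND g1 = H NAND H = L
g6 = in3 NAND g1 = H NAND H = L
g7 = NOT g4 = NOT L = H
g8 = NOT in4 = NOT H = L
g10 = g8 NAND g7 = L NAND H = H
g14 = NOT g10 = NOT H = L

g3 = L; g6 = L; g10 = H; g14 = L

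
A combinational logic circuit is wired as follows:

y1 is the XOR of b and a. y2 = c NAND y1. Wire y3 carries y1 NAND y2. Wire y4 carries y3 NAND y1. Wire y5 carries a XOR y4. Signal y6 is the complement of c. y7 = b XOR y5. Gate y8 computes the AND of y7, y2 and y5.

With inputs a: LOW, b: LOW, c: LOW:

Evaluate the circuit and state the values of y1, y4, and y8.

y1 = LOW, y4 = HIGH, y8 = HIGH

y1 = b XOR a = LOW XOR LOW = LOW
y2 = c NAND y1 = LOW NAND LOW = HIGH
y3 = y1 NAND y2 = LOW NAND HIGH = HIGH
y4 = y3 NAND y1 = HIGH NAND LOW = HIGH
y5 = a XOR y4 = LOW XOR HIGH = HIGH
y7 = b XOR y5 = LOW XOR HIGH = HIGH
y8 = y7 AND y2 AND y5 = HIGH AND HIGH AND HIGH = HIGH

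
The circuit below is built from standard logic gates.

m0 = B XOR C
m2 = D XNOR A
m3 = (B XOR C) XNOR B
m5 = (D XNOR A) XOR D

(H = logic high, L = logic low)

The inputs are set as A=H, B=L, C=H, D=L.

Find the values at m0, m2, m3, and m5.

m0 = H, m2 = L, m3 = L, m5 = L

m0 = L XOR H = H
m2 = L XNOR H = L
m3 = (L XOR H) XNOR L = L
m5 = (L XNOR H) XOR L = L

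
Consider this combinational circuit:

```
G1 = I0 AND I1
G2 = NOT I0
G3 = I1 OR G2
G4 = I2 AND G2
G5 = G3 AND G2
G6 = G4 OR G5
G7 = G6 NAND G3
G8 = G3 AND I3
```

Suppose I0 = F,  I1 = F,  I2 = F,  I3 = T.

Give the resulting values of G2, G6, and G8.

G2 = NOT I0 = NOT F = T
G3 = I1 OR G2 = F OR T = T
G4 = I2 AND G2 = F AND T = F
G5 = G3 AND G2 = T AND T = T
G6 = G4 OR G5 = F OR T = T
G8 = G3 AND I3 = T AND T = T

G2 = T, G6 = T, G8 = T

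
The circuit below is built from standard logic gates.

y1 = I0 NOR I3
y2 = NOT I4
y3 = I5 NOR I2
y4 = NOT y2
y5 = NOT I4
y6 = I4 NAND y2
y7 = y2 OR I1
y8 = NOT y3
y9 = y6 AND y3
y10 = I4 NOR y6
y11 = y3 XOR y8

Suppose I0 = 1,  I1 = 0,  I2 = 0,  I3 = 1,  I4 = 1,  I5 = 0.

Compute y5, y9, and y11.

y2 = NOT I4 = NOT 1 = 0
y3 = I5 NOR I2 = 0 NOR 0 = 1
y5 = NOT I4 = NOT 1 = 0
y6 = I4 NAND y2 = 1 NAND 0 = 1
y8 = NOT y3 = NOT 1 = 0
y9 = y6 AND y3 = 1 AND 1 = 1
y11 = y3 XOR y8 = 1 XOR 0 = 1

y5 = 0; y9 = 1; y11 = 1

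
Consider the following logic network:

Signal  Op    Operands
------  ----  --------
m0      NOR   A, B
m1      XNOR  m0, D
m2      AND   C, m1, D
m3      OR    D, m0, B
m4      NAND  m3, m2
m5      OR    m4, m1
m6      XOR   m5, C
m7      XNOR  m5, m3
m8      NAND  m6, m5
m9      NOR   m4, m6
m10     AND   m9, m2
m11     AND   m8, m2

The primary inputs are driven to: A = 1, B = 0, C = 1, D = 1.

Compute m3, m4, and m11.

m3 = 1, m4 = 1, m11 = 0

m0 = A NOR B = 1 NOR 0 = 0
m1 = m0 XNOR D = 0 XNOR 1 = 0
m2 = C AND m1 AND D = 1 AND 0 AND 1 = 0
m3 = D OR m0 OR B = 1 OR 0 OR 0 = 1
m4 = m3 NAND m2 = 1 NAND 0 = 1
m5 = m4 OR m1 = 1 OR 0 = 1
m6 = m5 XOR C = 1 XOR 1 = 0
m8 = m6 NAND m5 = 0 NAND 1 = 1
m11 = m8 AND m2 = 1 AND 0 = 0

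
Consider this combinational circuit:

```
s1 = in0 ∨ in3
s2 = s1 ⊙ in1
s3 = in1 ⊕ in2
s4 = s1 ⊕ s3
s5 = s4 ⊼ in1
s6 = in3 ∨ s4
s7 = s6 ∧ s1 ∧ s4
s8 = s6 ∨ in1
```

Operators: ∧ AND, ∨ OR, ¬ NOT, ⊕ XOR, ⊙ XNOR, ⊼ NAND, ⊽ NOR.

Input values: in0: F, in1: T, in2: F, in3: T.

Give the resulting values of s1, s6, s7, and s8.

s1 = T, s6 = T, s7 = F, s8 = T

s1 = in0 OR in3 = F OR T = T
s3 = in1 XOR in2 = T XOR F = T
s4 = s1 XOR s3 = T XOR T = F
s6 = in3 OR s4 = T OR F = T
s7 = s6 AND s1 AND s4 = T AND T AND F = F
s8 = s6 OR in1 = T OR T = T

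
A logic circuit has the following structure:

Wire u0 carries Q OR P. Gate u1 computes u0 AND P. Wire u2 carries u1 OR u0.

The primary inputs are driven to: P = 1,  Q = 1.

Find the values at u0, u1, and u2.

u0 = 1, u1 = 1, u2 = 1

u0 = Q OR P = 1 OR 1 = 1
u1 = u0 AND P = 1 AND 1 = 1
u2 = u1 OR u0 = 1 OR 1 = 1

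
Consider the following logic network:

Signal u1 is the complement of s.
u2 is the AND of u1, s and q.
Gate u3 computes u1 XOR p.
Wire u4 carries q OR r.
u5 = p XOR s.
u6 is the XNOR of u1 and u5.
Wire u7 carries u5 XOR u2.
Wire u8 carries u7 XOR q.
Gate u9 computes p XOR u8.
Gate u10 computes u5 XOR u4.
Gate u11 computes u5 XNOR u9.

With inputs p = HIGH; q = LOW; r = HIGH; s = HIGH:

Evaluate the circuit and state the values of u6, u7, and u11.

u1 = NOT s = NOT HIGH = LOW
u2 = u1 AND s AND q = LOW AND HIGH AND LOW = LOW
u5 = p XOR s = HIGH XOR HIGH = LOW
u6 = u1 XNOR u5 = LOW XNOR LOW = HIGH
u7 = u5 XOR u2 = LOW XOR LOW = LOW
u8 = u7 XOR q = LOW XOR LOW = LOW
u9 = p XOR u8 = HIGH XOR LOW = HIGH
u11 = u5 XNOR u9 = LOW XNOR HIGH = LOW

u6 = HIGH; u7 = LOW; u11 = LOW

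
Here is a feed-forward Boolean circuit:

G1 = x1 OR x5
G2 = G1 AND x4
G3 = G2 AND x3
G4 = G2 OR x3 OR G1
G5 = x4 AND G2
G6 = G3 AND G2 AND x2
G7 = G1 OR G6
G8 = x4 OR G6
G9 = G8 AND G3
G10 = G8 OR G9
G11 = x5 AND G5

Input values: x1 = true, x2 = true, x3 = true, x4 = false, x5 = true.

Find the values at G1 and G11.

G1 = true; G11 = false

G1 = x1 OR x5 = true OR true = true
G2 = G1 AND x4 = true AND false = false
G5 = x4 AND G2 = false AND false = false
G11 = x5 AND G5 = true AND false = false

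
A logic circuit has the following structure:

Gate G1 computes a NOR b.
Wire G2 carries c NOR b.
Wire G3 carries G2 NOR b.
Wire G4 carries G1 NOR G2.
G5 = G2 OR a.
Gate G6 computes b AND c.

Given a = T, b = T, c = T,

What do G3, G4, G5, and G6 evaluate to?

G3 = F  G4 = T  G5 = T  G6 = T

G1 = a NOR b = T NOR T = F
G2 = c NOR b = T NOR T = F
G3 = G2 NOR b = F NOR T = F
G4 = G1 NOR G2 = F NOR F = T
G5 = G2 OR a = F OR T = T
G6 = b AND c = T AND T = T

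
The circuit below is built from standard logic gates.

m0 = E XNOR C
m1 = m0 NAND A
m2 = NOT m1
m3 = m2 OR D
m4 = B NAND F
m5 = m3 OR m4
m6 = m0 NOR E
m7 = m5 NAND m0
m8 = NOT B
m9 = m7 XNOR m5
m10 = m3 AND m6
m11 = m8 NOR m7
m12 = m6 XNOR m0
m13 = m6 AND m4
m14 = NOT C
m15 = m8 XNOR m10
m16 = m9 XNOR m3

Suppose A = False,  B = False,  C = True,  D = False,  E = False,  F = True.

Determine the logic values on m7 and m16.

m0 = E XNOR C = False XNOR True = False
m1 = m0 NAND A = False NAND False = True
m2 = NOT m1 = NOT True = False
m3 = m2 OR D = False OR False = False
m4 = B NAND F = False NAND True = True
m5 = m3 OR m4 = False OR True = True
m7 = m5 NAND m0 = True NAND False = True
m9 = m7 XNOR m5 = True XNOR True = True
m16 = m9 XNOR m3 = True XNOR False = False

m7 = True  m16 = False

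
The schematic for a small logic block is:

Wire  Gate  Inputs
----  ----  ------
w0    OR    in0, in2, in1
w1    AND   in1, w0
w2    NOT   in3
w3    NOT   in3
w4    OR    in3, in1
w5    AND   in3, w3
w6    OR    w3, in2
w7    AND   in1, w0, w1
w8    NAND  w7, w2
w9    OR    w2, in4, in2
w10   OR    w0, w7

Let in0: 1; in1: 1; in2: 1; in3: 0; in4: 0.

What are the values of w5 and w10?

w0 = in0 OR in2 OR in1 = 1 OR 1 OR 1 = 1
w1 = in1 AND w0 = 1 AND 1 = 1
w3 = NOT in3 = NOT 0 = 1
w5 = in3 AND w3 = 0 AND 1 = 0
w7 = in1 AND w0 AND w1 = 1 AND 1 AND 1 = 1
w10 = w0 OR w7 = 1 OR 1 = 1

w5 = 0; w10 = 1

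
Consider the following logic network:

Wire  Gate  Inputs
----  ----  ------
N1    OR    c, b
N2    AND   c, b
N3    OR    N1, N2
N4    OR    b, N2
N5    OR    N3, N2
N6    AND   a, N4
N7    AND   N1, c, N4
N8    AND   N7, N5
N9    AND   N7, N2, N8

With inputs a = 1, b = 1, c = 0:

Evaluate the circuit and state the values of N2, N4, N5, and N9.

N2 = 0, N4 = 1, N5 = 1, N9 = 0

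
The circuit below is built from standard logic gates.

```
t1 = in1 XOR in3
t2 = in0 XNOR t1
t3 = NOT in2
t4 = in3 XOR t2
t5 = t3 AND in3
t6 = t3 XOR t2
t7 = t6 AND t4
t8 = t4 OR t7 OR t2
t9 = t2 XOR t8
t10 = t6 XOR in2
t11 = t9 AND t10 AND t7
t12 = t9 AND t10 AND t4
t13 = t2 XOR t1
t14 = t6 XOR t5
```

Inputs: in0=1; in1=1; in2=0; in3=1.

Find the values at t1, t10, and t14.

t1 = 0, t10 = 1, t14 = 0

t1 = in1 XOR in3 = 1 XOR 1 = 0
t2 = in0 XNOR t1 = 1 XNOR 0 = 0
t3 = NOT in2 = NOT 0 = 1
t5 = t3 AND in3 = 1 AND 1 = 1
t6 = t3 XOR t2 = 1 XOR 0 = 1
t10 = t6 XOR in2 = 1 XOR 0 = 1
t14 = t6 XOR t5 = 1 XOR 1 = 0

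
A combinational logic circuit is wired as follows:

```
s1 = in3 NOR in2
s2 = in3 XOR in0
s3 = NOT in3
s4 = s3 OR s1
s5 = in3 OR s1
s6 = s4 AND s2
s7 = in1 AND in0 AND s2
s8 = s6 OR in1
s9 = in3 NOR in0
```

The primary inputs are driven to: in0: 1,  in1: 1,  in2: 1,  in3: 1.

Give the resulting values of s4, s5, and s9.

s4 = 0, s5 = 1, s9 = 0

s1 = in3 NOR in2 = 1 NOR 1 = 0
s3 = NOT in3 = NOT 1 = 0
s4 = s3 OR s1 = 0 OR 0 = 0
s5 = in3 OR s1 = 1 OR 0 = 1
s9 = in3 NOR in0 = 1 NOR 1 = 0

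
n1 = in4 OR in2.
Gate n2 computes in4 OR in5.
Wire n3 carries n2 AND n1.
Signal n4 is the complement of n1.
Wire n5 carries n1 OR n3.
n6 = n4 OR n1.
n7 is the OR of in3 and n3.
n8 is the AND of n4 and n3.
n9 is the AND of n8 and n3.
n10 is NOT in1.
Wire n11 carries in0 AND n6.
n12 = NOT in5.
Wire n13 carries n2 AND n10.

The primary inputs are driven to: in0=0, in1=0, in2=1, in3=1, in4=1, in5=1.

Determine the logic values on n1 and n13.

n1 = in4 OR in2 = 1 OR 1 = 1
n2 = in4 OR in5 = 1 OR 1 = 1
n10 = NOT in1 = NOT 0 = 1
n13 = n2 AND n10 = 1 AND 1 = 1

n1 = 1  n13 = 1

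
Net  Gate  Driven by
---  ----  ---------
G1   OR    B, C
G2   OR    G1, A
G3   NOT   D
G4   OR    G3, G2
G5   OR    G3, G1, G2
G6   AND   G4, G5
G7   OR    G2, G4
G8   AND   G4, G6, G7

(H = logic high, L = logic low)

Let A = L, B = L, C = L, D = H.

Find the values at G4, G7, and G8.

G1 = B OR C = L OR L = L
G2 = G1 OR A = L OR L = L
G3 = NOT D = NOT H = L
G4 = G3 OR G2 = L OR L = L
G5 = G3 OR G1 OR G2 = L OR L OR L = L
G6 = G4 AND G5 = L AND L = L
G7 = G2 OR G4 = L OR L = L
G8 = G4 AND G6 AND G7 = L AND L AND L = L

G4 = L  G7 = L  G8 = L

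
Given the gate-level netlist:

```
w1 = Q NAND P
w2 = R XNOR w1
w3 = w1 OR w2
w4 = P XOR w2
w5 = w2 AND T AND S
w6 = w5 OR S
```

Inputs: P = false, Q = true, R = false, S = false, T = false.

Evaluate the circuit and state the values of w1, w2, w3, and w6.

w1 = true; w2 = false; w3 = true; w6 = false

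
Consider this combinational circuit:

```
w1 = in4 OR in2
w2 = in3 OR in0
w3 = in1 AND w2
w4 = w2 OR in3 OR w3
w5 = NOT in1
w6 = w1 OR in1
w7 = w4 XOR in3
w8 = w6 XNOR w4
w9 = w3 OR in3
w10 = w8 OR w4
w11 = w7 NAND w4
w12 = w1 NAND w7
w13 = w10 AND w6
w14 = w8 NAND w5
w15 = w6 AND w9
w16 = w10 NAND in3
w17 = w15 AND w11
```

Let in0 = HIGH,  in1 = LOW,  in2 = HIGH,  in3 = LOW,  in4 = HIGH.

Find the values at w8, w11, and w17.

w1 = in4 OR in2 = HIGH OR HIGH = HIGH
w2 = in3 OR in0 = LOW OR HIGH = HIGH
w3 = in1 AND w2 = LOW AND HIGH = LOW
w4 = w2 OR in3 OR w3 = HIGH OR LOW OR LOW = HIGH
w6 = w1 OR in1 = HIGH OR LOW = HIGH
w7 = w4 XOR in3 = HIGH XOR LOW = HIGH
w8 = w6 XNOR w4 = HIGH XNOR HIGH = HIGH
w9 = w3 OR in3 = LOW OR LOW = LOW
w11 = w7 NAND w4 = HIGH NAND HIGH = LOW
w15 = w6 AND w9 = HIGH AND LOW = LOW
w17 = w15 AND w11 = LOW AND LOW = LOW

w8 = HIGH, w11 = LOW, w17 = LOW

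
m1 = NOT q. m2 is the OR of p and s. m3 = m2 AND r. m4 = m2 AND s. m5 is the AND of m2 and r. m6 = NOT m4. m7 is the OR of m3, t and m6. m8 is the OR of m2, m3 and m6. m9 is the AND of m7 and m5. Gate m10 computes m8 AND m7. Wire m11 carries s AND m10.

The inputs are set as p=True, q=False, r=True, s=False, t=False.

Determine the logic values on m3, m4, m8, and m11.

m3 = True  m4 = False  m8 = True  m11 = False

m2 = p OR s = True OR False = True
m3 = m2 AND r = True AND True = True
m4 = m2 AND s = True AND False = False
m6 = NOT m4 = NOT False = True
m7 = m3 OR t OR m6 = True OR False OR True = True
m8 = m2 OR m3 OR m6 = True OR True OR True = True
m10 = m8 AND m7 = True AND True = True
m11 = s AND m10 = False AND True = False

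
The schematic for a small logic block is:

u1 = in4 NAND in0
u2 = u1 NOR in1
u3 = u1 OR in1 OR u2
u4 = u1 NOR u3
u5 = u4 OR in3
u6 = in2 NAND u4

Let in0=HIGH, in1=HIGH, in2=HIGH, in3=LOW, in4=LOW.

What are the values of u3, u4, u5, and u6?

u3 = HIGH; u4 = LOW; u5 = LOW; u6 = HIGH

u1 = in4 NAND in0 = LOW NAND HIGH = HIGH
u2 = u1 NOR in1 = HIGH NOR HIGH = LOW
u3 = u1 OR in1 OR u2 = HIGH OR HIGH OR LOW = HIGH
u4 = u1 NOR u3 = HIGH NOR HIGH = LOW
u5 = u4 OR in3 = LOW OR LOW = LOW
u6 = in2 NAND u4 = HIGH NAND LOW = HIGH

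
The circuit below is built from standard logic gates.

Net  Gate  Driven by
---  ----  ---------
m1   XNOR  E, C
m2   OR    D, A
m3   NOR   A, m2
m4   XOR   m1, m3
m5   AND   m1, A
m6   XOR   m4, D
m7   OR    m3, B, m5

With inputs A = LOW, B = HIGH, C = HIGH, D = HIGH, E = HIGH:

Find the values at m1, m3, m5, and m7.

m1 = E XNOR C = HIGH XNOR HIGH = HIGH
m2 = D OR A = HIGH OR LOW = HIGH
m3 = A NOR m2 = LOW NOR HIGH = LOW
m5 = m1 AND A = HIGH AND LOW = LOW
m7 = m3 OR B OR m5 = LOW OR HIGH OR LOW = HIGH

m1 = HIGH, m3 = LOW, m5 = LOW, m7 = HIGH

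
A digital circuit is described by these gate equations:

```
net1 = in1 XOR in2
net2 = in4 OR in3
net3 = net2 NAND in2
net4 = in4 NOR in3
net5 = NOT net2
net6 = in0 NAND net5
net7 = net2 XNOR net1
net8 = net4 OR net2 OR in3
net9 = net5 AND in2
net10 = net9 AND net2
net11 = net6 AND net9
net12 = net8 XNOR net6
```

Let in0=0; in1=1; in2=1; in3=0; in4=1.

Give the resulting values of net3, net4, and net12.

net3 = 0; net4 = 0; net12 = 1

net2 = in4 OR in3 = 1 OR 0 = 1
net3 = net2 NAND in2 = 1 NAND 1 = 0
net4 = in4 NOR in3 = 1 NOR 0 = 0
net5 = NOT net2 = NOT 1 = 0
net6 = in0 NAND net5 = 0 NAND 0 = 1
net8 = net4 OR net2 OR in3 = 0 OR 1 OR 0 = 1
net12 = net8 XNOR net6 = 1 XNOR 1 = 1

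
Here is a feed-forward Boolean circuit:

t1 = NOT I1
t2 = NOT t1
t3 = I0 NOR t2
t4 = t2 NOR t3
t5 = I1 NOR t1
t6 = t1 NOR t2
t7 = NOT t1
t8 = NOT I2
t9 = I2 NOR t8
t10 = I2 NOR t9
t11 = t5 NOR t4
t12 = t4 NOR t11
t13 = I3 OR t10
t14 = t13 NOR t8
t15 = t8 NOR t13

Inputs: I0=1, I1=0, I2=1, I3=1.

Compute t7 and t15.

t1 = NOT I1 = NOT 0 = 1
t7 = NOT t1 = NOT 1 = 0
t8 = NOT I2 = NOT 1 = 0
t9 = I2 NOR t8 = 1 NOR 0 = 0
t10 = I2 NOR t9 = 1 NOR 0 = 0
t13 = I3 OR t10 = 1 OR 0 = 1
t15 = t8 NOR t13 = 0 NOR 1 = 0

t7 = 0  t15 = 0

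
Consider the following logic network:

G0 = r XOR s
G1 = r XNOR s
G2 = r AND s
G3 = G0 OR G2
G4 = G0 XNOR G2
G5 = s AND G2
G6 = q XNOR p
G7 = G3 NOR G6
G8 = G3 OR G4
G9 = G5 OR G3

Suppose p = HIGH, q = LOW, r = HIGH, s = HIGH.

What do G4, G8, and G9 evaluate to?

G0 = r XOR s = HIGH XOR HIGH = LOW
G2 = r AND s = HIGH AND HIGH = HIGH
G3 = G0 OR G2 = LOW OR HIGH = HIGH
G4 = G0 XNOR G2 = LOW XNOR HIGH = LOW
G5 = s AND G2 = HIGH AND HIGH = HIGH
G8 = G3 OR G4 = HIGH OR LOW = HIGH
G9 = G5 OR G3 = HIGH OR HIGH = HIGH

G4 = LOW, G8 = HIGH, G9 = HIGH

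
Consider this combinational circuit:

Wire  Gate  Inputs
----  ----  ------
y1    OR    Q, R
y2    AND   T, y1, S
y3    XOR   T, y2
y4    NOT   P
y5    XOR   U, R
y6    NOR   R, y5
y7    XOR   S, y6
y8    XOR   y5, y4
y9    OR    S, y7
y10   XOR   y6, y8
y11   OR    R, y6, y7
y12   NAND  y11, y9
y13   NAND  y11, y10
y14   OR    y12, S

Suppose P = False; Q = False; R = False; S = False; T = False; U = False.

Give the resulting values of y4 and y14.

y4 = True, y14 = False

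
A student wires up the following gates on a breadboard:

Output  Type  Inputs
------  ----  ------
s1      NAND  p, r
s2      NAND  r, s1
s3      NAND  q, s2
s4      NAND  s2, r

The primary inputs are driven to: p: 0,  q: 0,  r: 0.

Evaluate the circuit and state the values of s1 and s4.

s1 = 1, s4 = 1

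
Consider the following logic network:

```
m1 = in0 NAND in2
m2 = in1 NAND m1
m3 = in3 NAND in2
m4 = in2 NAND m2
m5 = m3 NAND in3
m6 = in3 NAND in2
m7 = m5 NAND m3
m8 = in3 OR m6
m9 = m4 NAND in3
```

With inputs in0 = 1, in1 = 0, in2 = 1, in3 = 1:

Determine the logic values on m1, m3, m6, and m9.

m1 = in0 NAND in2 = 1 NAND 1 = 0
m2 = in1 NAND m1 = 0 NAND 0 = 1
m3 = in3 NAND in2 = 1 NAND 1 = 0
m4 = in2 NAND m2 = 1 NAND 1 = 0
m6 = in3 NAND in2 = 1 NAND 1 = 0
m9 = m4 NAND in3 = 0 NAND 1 = 1

m1 = 0, m3 = 0, m6 = 0, m9 = 1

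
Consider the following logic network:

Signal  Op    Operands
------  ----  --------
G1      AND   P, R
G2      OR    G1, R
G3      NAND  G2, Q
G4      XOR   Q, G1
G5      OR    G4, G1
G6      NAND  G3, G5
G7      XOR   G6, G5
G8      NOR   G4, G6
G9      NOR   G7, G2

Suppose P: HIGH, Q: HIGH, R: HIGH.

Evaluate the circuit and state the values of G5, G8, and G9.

G5 = HIGH, G8 = LOW, G9 = LOW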